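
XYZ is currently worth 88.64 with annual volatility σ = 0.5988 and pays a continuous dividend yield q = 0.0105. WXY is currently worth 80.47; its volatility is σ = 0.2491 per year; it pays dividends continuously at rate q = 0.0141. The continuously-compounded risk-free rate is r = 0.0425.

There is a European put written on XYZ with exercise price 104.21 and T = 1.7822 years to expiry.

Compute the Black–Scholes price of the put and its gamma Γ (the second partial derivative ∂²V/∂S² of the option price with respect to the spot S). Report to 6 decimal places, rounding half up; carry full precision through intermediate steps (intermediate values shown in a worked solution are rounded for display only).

σ√T = 0.5988·√1.7822 = 0.799392
d₁ = (ln(S/K) + (r−q+σ²/2)T) / (σ√T) = (ln(88.64/104.21) + (0.0425−0.0105+0.5988²/2)·1.7822) / 0.799392 = (-0.161825 + 0.376544) / 0.799392 = 0.268604
d₂ = d₁ − σ√T = 0.268604 − 0.799392 = -0.530789
e^{−rT} = 0.927054
e^{−qT} = 0.981461
N(−d₁) = 0.394117,  N(−d₂) = 0.702217
Put price V = K·e^{−rT}·N(−d₂) − S·e^{−qT}·N(−d₁) = 67.840029 − 34.286910 = 33.553119
φ(d₁) = (1/√(2π))·e^{−d₁²/2} = 0.384807
Γ = e^{−qT}·φ(d₁) / (S·σ·√T) = 0.005330

price = 33.553119
Γ = 0.005330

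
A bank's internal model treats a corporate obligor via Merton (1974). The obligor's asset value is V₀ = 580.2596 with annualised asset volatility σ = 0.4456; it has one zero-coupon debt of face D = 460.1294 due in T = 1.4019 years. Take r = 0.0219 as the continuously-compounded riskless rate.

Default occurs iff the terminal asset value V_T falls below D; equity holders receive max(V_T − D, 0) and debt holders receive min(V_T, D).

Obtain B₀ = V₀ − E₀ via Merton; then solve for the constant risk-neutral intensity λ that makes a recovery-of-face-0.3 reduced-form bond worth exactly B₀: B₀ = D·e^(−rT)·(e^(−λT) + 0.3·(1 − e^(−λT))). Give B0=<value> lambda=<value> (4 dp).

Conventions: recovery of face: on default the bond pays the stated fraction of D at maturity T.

B0=393.8719 lambda=0.1308

Apply the equity-as-call identities (strike 460.1294, horizon 1.4019 years):
d₁ = [ln(V₀/D) + (r + σ²/2)T] / (σ√T)
   = [ln(580.2596/460.1294) + (0.0219 + 0.5·0.4456²)·1.4019] / (0.4456·√1.4019)
   = [0.231968 + 0.169882] / 0.527599 = 0.761658
d₂ = d₁ − σ√T = 0.761658 − 0.527599 = 0.234059
N(d₁) = 0.776868,  N(d₂) = 0.592530,  e^(−rT) = 0.969765
E₀ = V₀·N(d₁) − D·e^(−rT)·N(d₂)
   = 580.2596·0.776868 − 460.1294·0.969765·0.592530 = 186.387671
B₀ = V₀ − E₀ = 580.2596 − 186.387671 = 393.871929
e^(−λT) = (B₀·e^(rT)/D − 0.3)/(1 − 0.3) = (393.8719·1.031178/460.1294 − 0.3)/0.7 = 0.83241530
λ = −ln(0.83241530)/1.4019 = 0.130839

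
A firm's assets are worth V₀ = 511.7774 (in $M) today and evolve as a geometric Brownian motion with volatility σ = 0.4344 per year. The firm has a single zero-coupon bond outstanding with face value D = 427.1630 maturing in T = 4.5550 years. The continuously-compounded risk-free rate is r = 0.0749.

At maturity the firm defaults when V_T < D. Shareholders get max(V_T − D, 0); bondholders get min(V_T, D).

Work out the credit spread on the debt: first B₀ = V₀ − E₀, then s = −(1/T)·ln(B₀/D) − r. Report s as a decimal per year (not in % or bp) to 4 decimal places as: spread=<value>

spread=0.0500

Equity is a call on the firm's assets struck at D = 427.1630:
d₁ = [ln(V₀/D) + (r + σ²/2)T] / (σ√T)
   = [ln(511.7774/427.1630) + (0.0749 + 0.5·0.4344²)·4.5550] / (0.4344·√4.5550)
   = [0.180724 + 0.770941] / 0.927116 = 1.026480
d₂ = d₁ − σ√T = 1.026480 − 0.927116 = 0.099364
N(d₁) = 0.847667,  N(d₂) = 0.539575,  e^(−rT) = 0.710938
E₀ = V₀·N(d₁) − D·e^(−rT)·N(d₂)
   = 511.7774·0.847667 − 427.1630·0.710938·0.539575 = 269.955156
B₀ = V₀ − E₀ = 511.7774 − 269.955156 = 241.822244
spread = −(1/T)·ln(B₀/D) − r = −(1/4.5550)·ln(241.822244/427.1630) − 0.0749 = 0.05000949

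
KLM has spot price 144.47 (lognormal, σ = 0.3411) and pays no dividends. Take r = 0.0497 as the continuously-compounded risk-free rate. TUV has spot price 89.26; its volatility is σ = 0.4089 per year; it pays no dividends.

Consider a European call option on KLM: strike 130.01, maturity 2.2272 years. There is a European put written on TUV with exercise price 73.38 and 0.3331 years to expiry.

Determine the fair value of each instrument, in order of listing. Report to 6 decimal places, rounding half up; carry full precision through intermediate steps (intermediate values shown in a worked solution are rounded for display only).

[KLM call K=130.01]
σ√T = 0.3411·√2.2272 = 0.509051
d₁ = (ln(S/K) + (r+σ²/2)T) / (σ√T) = (ln(144.47/130.01) + (0.0497+0.3411²/2)·2.2272) / 0.509051 = (0.105461 + 0.240258) / 0.509051 = 0.679144
d₂ = d₁ − σ√T = 0.679144 − 0.509051 = 0.170093
e^{−rT} = 0.895215
N(d₁) = 0.751477,  N(d₂) = 0.567531
price = S·N(d₁) − K·e^{−rT}·N(d₂) = 108.565825 − 66.053188 = 42.512637
[TUV put K=73.38]
σ√T = 0.4089·√0.3331 = 0.235996
d₁ = (ln(S/K) + (r+σ²/2)T) / (σ√T) = (ln(89.26/73.38) + (0.0497+0.4089²/2)·0.3331) / 0.235996 = (0.195902 + 0.044402) / 0.235996 = 1.018256
d₂ = d₁ − σ√T = 1.018256 − 0.235996 = 0.782260
e^{−rT} = 0.983581
N(−d₁) = 0.154278,  N(−d₂) = 0.217031
price = K·e^{−rT}·N(−d₂) − S·N(−d₁) = 15.664251 − 13.770876 = 1.893375

price(KLM call K=130.01) = 42.512637
price(TUV put K=73.38) = 1.893375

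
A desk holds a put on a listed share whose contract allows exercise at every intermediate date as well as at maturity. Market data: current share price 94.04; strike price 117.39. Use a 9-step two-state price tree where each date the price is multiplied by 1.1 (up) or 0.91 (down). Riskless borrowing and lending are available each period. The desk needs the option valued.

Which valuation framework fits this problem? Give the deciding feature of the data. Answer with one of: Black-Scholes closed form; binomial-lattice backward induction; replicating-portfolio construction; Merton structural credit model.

Key observation: the exercise right at every one of the 9 steps is what matters: each node needs max(117.39 − S, continuation), which only the stepwise tree valuation starting from spot 94.04 delivers.

framework: binomial-lattice backward induction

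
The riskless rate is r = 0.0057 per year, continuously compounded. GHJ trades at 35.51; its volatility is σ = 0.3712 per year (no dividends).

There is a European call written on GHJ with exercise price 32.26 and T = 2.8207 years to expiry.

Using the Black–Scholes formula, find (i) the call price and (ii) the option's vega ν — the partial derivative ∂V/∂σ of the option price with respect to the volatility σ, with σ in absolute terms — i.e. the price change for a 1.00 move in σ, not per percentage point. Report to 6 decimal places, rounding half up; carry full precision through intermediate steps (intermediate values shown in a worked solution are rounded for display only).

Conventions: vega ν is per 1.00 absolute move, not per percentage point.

σ√T = 0.3712·√2.8207 = 0.623428
d₁ = (ln(S/K) + (r+σ²/2)T) / (σ√T) = (ln(35.51/32.26) + (0.0057+0.3712²/2)·2.8207) / 0.623428 = (0.095986 + 0.210409) / 0.623428 = 0.491469
d₂ = d₁ − σ√T = 0.491469 − 0.623428 = -0.131959
e^{−rT} = 0.984051
N(d₁) = 0.688453,  N(d₂) = 0.447508
Call price V = S·N(d₁) − K·e^{−rT}·N(d₂) = 24.446952 − 14.206362 = 10.240590
φ(d₁) = (1/√(2π))·e^{−d₁²/2} = 0.353557
ν = S·φ(d₁)·√T = 21.085750

price = 10.240590
ν = 21.085750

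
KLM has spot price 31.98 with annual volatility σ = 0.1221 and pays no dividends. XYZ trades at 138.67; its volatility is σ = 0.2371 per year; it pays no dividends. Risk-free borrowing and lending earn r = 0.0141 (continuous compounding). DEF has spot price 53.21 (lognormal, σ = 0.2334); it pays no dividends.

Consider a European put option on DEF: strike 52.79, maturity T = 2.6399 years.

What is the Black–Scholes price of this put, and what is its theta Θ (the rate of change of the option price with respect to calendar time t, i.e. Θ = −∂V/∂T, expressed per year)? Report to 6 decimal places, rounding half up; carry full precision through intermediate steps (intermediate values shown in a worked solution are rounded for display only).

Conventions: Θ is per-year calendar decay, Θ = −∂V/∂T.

price = 6.705731
Θ = -1.075017

σ√T = 0.2334·√2.6399 = 0.379223
d₁ = (ln(S/K) + (r+σ²/2)T) / (σ√T) = (ln(53.21/52.79) + (0.0141+0.2334²/2)·2.6399) / 0.379223 = (0.007925 + 0.109128) / 0.379223 = 0.308663
d₂ = d₁ − σ√T = 0.308663 − 0.379223 = -0.070560
e^{−rT} = 0.963462
N(−d₁) = 0.378789,  N(−d₂) = 0.528126
Put price V = K·e^{−rT}·N(−d₂) − S·N(−d₁) = 26.861086 − 20.155355 = 6.705731
φ(d₁) = (1/√(2π))·e^{−d₁²/2} = 0.380384
Θ = −S·φ(d₁)·σ/(2√T) + r·K·e^{−rT}·N(−d₂) = −1.453758 + 0.378741 = -1.075017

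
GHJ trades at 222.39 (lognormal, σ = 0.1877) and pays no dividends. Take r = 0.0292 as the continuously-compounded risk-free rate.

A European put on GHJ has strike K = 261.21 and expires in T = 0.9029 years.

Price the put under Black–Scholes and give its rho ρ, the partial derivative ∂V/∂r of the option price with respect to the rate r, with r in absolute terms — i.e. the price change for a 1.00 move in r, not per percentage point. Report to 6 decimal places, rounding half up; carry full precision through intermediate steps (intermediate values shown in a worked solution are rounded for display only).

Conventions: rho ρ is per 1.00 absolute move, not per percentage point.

σ√T = 0.1877·√0.9029 = 0.178355
d₁ = (ln(S/K) + (r+σ²/2)T) / (σ√T) = (ln(222.39/261.21) + (0.0292+0.1877²/2)·0.9029) / 0.178355 = (-0.160892 + 0.042270) / 0.178355 = -0.665092
d₂ = d₁ − σ√T = -0.665092 − 0.178355 = -0.843447
e^{−rT} = 0.973980
N(−d₁) = 0.747004,  N(−d₂) = 0.800511
Put price V = K·e^{−rT}·N(−d₂) − S·N(−d₁) = 203.660557 − 166.126290 = 37.534267
ρ = −K·T·e^{−rT}·N(−d₂) = -183.885117

price = 37.534267
ρ = -183.885117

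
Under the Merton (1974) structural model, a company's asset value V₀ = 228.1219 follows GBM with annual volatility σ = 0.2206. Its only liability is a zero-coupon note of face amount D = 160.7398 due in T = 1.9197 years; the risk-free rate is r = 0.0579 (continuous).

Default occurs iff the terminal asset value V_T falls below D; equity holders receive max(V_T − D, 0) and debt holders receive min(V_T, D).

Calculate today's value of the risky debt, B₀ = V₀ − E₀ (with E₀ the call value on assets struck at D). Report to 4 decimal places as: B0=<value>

Equity is a call on the firm's assets struck at D = 160.7398:
d₁ = [ln(V₀/D) + (r + σ²/2)T] / (σ√T)
   = [ln(228.1219/160.7398) + (0.0579 + 0.5·0.2206²)·1.9197] / (0.2206·√1.9197)
   = [0.350093 + 0.157861] / 0.305648 = 1.661891
d₂ = d₁ − σ√T = 1.661891 − 0.305648 = 1.356242
N(d₁) = 0.951733,  N(d₂) = 0.912489,  e^(−rT) = 0.894804
E₀ = V₀·N(d₁) − D·e^(−rT)·N(d₂)
   = 228.1219·0.951733 − 160.7398·0.894804·0.912489 = 85.867220
B₀ = V₀ − E₀ = 228.1219 − 85.867220 = 142.254680

B0=142.2547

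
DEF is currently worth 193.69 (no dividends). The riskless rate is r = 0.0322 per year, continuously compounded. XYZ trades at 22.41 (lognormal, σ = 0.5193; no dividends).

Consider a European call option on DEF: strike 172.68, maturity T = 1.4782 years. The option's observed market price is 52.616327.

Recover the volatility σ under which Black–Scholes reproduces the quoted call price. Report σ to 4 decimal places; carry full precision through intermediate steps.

At σ = 0.4228 the Black–Scholes value reproduces the quote:
σ√T = 0.4228·√1.4782 = 0.514046
d₁ = (ln(S/K) + (r+σ²/2)T) / (σ√T) = (ln(193.69/172.68) + (0.0322+0.4228²/2)·1.4782) / 0.514046 = (0.114819 + 0.179719) / 0.514046 = 0.572981
d₂ = d₁ − σ√T = 0.572981 − 0.514046 = 0.058935
e^{−rT} = 0.953517
N(d₁) = 0.716671,  N(d₂) = 0.523498
V = S·N(d₁) − K·e^{−rT}·N(d₂) = 138.812035 − 86.195708 = 52.616327 (the quoted price), and the Black–Scholes price is strictly increasing in σ, so σ is unique

sigma = 0.4228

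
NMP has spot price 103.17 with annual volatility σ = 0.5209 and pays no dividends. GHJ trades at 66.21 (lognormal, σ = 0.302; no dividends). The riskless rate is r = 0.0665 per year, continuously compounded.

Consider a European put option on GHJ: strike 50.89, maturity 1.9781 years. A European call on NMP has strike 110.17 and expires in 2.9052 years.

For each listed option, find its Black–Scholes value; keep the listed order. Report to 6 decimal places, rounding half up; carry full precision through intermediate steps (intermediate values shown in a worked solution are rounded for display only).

[GHJ put K=50.89]
σ√T = 0.302·√1.9781 = 0.424748
d₁ = (ln(S/K) + (r+σ²/2)T) / (σ√T) = (ln(66.21/50.89) + (0.0665+0.302²/2)·1.9781) / 0.424748 = (0.263165 + 0.221749) / 0.424748 = 1.141652
d₂ = d₁ − σ√T = 1.141652 − 0.424748 = 0.716904
e^{−rT} = 0.876741
N(−d₁) = 0.126799,  N(−d₂) = 0.236717
price = K·e^{−rT}·N(−d₂) − S·N(−d₁) = 10.561668 − 8.395387 = 2.166282
[NMP call K=110.17]
σ√T = 0.5209·√2.9052 = 0.887856
d₁ = (ln(S/K) + (r+σ²/2)T) / (σ√T) = (ln(103.17/110.17) + (0.0665+0.5209²/2)·2.9052) / 0.887856 = (-0.065647 + 0.587340) / 0.887856 = 0.587588
d₂ = d₁ − σ√T = 0.587588 − 0.887856 = -0.300268
e^{−rT} = 0.824321
N(d₁) = 0.721595,  N(d₂) = 0.381986
price = S·N(d₁) − K·e^{−rT}·N(d₂) = 74.447007 − 34.690247 = 39.756760

price(GHJ put K=50.89) = 2.166282
price(NMP call K=110.17) = 39.756760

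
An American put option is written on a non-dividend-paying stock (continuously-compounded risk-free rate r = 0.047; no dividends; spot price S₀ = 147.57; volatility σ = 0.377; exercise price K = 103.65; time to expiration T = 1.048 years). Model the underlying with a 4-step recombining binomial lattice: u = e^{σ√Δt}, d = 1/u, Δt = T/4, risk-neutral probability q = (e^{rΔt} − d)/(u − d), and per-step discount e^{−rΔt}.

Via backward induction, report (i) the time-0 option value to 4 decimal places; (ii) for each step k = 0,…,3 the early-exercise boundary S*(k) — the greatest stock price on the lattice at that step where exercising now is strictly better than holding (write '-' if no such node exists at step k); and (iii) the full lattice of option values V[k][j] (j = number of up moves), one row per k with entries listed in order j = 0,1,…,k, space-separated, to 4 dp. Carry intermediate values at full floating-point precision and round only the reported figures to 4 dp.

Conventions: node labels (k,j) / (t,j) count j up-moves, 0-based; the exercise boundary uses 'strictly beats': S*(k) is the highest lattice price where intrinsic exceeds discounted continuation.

price = 3.4080
boundary = - - - 82.7141
tree:
3.4080
6.2702 0.4415
11.4861 0.8658 0.0000
20.9359 1.6981 0.0000 0.0000
35.4518 3.3304 0.0000 0.0000 0.0000

params: Δt=0.26200 u=1.21285 d=0.82451 q=0.48381 e^(-rΔt)=0.98776
t_4 payoffs: 35.4518 3.3304 0.0000 0.0000 0.0000
t_3: node(3,0) S=82.7141 payoff=20.9359 vs cont=19.6674 → 20.9359 [stop]  node(3,1) S=121.6723 payoff=0.0000 vs cont=1.6981 → 1.6981 [wait]  node(3,2) S=178.9799 payoff=0.0000 vs cont=0.0000 → 0.0000 [wait]  node(3,3) S=263.2793 payoff=0.0000 vs cont=0.0000 → 0.0000 [wait]  ⇒ S*(3)=82.7141
t_2: node(2,0) S=100.3196 payoff=3.3304 vs cont=11.4861 → 11.4861 [wait]  node(2,1) S=147.5700 payoff=0.0000 vs cont=0.8658 → 0.8658 [wait]  node(2,2) S=217.0754 payoff=0.0000 vs cont=0.0000 → 0.0000 [wait]  ⇒ S*(2)=-
t_1: node(1,0) S=121.6723 payoff=0.0000 vs cont=6.2702 → 6.2702 [wait]  node(1,1) S=178.9799 payoff=0.0000 vs cont=0.4415 → 0.4415 [wait]  ⇒ S*(1)=-
t_0: node(0,0) S=147.5700 payoff=0.0000 vs cont=3.4080 → 3.4080 [wait]  ⇒ S*(0)=-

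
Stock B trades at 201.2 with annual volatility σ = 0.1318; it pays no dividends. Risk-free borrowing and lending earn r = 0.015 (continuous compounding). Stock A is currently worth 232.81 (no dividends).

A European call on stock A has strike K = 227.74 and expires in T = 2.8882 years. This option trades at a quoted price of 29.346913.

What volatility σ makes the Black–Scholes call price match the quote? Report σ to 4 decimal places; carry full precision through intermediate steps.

sigma = 0.1389

At σ = 0.1389 the Black–Scholes value reproduces the quote:
σ√T = 0.1389·√2.8882 = 0.236056
d₁ = (ln(S/K) + (r+σ²/2)T) / (σ√T) = (ln(232.81/227.74) + (0.015+0.1389²/2)·2.8882) / 0.236056 = (0.022018 + 0.071184) / 0.236056 = 0.394831
d₂ = d₁ − σ√T = 0.394831 − 0.236056 = 0.158774
e^{−rT} = 0.957602
N(d₁) = 0.653516,  N(d₂) = 0.563077
V = S·N(d₁) − K·e^{−rT}·N(d₂) = 152.145091 − 122.798178 = 29.346913 (the observed quote) — the price is monotone increasing in volatility, hence this σ is the only solution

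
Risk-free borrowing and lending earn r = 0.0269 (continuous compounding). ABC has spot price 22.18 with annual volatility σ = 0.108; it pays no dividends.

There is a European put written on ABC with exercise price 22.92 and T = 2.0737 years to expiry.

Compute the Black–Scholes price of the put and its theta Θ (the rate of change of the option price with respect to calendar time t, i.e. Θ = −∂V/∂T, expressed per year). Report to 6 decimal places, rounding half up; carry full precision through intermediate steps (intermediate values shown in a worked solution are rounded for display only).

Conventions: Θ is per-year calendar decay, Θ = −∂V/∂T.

σ√T = 0.108·√2.0737 = 0.155524
d₁ = (ln(S/K) + (r+σ²/2)T) / (σ√T) = (ln(22.18/22.92) + (0.0269+0.108²/2)·2.0737) / 0.155524 = (-0.032819 + 0.067876) / 0.155524 = 0.225415
d₂ = d₁ − σ√T = 0.225415 − 0.155524 = 0.069892
e^{−rT} = 0.945745
N(−d₁) = 0.410828,  N(−d₂) = 0.472140
Put price V = K·e^{−rT}·N(−d₂) − S·N(−d₁) = 10.234328 − 9.112167 = 1.122161
φ(d₁) = (1/√(2π))·e^{−d₁²/2} = 0.388934
Θ = −S·φ(d₁)·σ/(2√T) + r·K·e^{−rT}·N(−d₂) = −0.323488 + 0.275303 = -0.048185

price = 1.122161
Θ = -0.048185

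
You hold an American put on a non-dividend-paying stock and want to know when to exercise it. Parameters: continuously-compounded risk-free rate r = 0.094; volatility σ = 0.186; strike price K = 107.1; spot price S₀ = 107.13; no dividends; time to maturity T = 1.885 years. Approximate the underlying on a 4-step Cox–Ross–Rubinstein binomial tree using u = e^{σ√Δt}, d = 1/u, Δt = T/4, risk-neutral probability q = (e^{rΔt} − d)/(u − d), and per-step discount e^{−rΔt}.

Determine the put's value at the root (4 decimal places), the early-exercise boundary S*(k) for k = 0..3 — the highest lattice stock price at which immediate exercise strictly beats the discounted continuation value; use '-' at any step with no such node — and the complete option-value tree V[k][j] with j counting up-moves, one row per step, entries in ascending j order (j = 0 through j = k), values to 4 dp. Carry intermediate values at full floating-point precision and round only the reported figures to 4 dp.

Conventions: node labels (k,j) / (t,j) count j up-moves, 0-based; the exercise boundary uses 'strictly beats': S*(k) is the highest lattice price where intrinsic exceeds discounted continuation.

price = 5.2628
boundary = - 94.2884 82.9862 94.2884
tree:
5.2628
12.8116 1.4776
24.1138 4.3510 0.0000
34.0613 12.8116 0.0000 0.0000
42.8164 24.1138 0.0000 0.0000 0.0000

Δt=0.47125  u=1.13619  d=0.88013  q=0.64500  discount=0.95667
step 4 (expiry): payoffs max(K−S,0) = 42.8164 24.1138 0.0000 0.0000 0.0000
step 3: (k=3,j=0): S=73.0387, K−S=34.0613, hold=29.4206 ⇒ V=34.0613 exercise | (k=3,j=1): S=94.2884, K−S=12.8116, hold=8.1894 ⇒ V=12.8116 exercise | (k=3,j=2): S=121.7205, K−S=0.0000, hold=0.0000 ⇒ V=0.0000 continue | (k=3,j=3): S=157.1337, K−S=0.0000, hold=0.0000 ⇒ V=0.0000 continue  boundary S*=94.2884
step 2: (k=2,j=0): S=82.9862, K−S=24.1138, hold=19.4731 ⇒ V=24.1138 exercise | (k=2,j=1): S=107.1300, K−S=0.0000, hold=4.3510 ⇒ V=4.3510 continue | (k=2,j=2): S=138.2982, K−S=0.0000, hold=0.0000 ⇒ V=0.0000 continue  boundary S*=82.9862
step 1: (k=1,j=0): S=94.2884, K−S=12.8116, hold=10.8742 ⇒ V=12.8116 exercise | (k=1,j=1): S=121.7205, K−S=0.0000, hold=1.4776 ⇒ V=1.4776 continue  boundary S*=94.2884
step 0: (k=0,j=0): S=107.1300, K−S=0.0000, hold=5.2628 ⇒ V=5.2628 continue  boundary S*=-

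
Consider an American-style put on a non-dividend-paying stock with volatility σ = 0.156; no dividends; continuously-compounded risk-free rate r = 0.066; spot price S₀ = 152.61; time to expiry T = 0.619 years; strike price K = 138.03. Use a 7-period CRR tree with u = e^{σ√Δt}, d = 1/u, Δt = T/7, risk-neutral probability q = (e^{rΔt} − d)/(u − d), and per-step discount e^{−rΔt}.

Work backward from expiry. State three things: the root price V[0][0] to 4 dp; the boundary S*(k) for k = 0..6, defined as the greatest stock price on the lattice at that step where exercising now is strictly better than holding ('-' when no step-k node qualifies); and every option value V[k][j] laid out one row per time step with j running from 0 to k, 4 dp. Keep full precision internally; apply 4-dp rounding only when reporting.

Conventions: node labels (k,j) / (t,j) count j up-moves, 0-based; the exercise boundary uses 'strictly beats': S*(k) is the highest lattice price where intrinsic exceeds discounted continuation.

price = 1.2704
boundary = - - - - 126.7640 121.0178 126.7640
tree:
1.2704
2.2928 0.4522
4.0348 0.9004 0.0925
6.8791 1.7641 0.2075 0.0000
11.2660 3.3842 0.4652 0.0000 0.0000
17.0122 6.3065 1.0433 0.0000 0.0000 0.0000
22.4980 11.2660 2.3397 0.0000 0.0000 0.0000 0.0000
27.7350 17.0122 5.2469 0.0000 0.0000 0.0000 0.0000 0.0000

params: Δt=0.08843 u=1.04748 d=0.95467 q=0.55147 e^(-rΔt)=0.99418
t_7 payoffs: 27.7350 17.0122 5.2469 0.0000 0.0000 0.0000 0.0000 0.0000
t_6: node(6,0) S=115.5320 payoff=22.4980 vs cont=21.6947 → 22.4980 [stop]  node(6,1) S=126.7640 payoff=11.2660 vs cont=10.4628 → 11.2660 [stop]  node(6,2) S=139.0879 payoff=0.0000 vs cont=2.3397 → 2.3397 [wait]  node(6,3) S=152.6100 payoff=0.0000 vs cont=0.0000 → 0.0000 [wait]  node(6,4) S=167.4467 payoff=0.0000 vs cont=0.0000 → 0.0000 [wait]  node(6,5) S=183.7258 payoff=0.0000 vs cont=0.0000 → 0.0000 [wait]  node(6,6) S=201.5875 payoff=0.0000 vs cont=0.0000 → 0.0000 [wait]  ⇒ S*(6)=126.7640
t_5: node(5,0) S=121.0178 payoff=17.0122 vs cont=16.2090 → 17.0122 [stop]  node(5,1) S=132.7831 payoff=5.2469 vs cont=6.3065 → 6.3065 [wait]  node(5,2) S=145.6922 payoff=0.0000 vs cont=1.0433 → 1.0433 [wait]  node(5,3) S=159.8563 payoff=0.0000 vs cont=0.0000 → 0.0000 [wait]  node(5,4) S=175.3974 payoff=0.0000 vs cont=0.0000 → 0.0000 [wait]  node(5,5) S=192.4495 payoff=0.0000 vs cont=0.0000 → 0.0000 [wait]  ⇒ S*(5)=121.0178
t_4: node(4,0) S=126.7640 payoff=11.2660 vs cont=11.0437 → 11.2660 [stop]  node(4,1) S=139.0879 payoff=0.0000 vs cont=3.3842 → 3.3842 [wait]  node(4,2) S=152.6100 payoff=0.0000 vs cont=0.4652 → 0.4652 [wait]  node(4,3) S=167.4467 payoff=0.0000 vs cont=0.0000 → 0.0000 [wait]  node(4,4) S=183.7258 payoff=0.0000 vs cont=0.0000 → 0.0000 [wait]  ⇒ S*(4)=126.7640
t_3: node(3,0) S=132.7831 payoff=5.2469 vs cont=6.8791 → 6.8791 [wait]  node(3,1) S=145.6922 payoff=0.0000 vs cont=1.7641 → 1.7641 [wait]  node(3,2) S=159.8563 payoff=0.0000 vs cont=0.2075 → 0.2075 [wait]  node(3,3) S=175.3974 payoff=0.0000 vs cont=0.0000 → 0.0000 [wait]  ⇒ S*(3)=-
t_2: node(2,0) S=139.0879 payoff=0.0000 vs cont=4.0348 → 4.0348 [wait]  node(2,1) S=152.6100 payoff=0.0000 vs cont=0.9004 → 0.9004 [wait]  node(2,2) S=167.4467 payoff=0.0000 vs cont=0.0925 → 0.0925 [wait]  ⇒ S*(2)=-
t_1: node(1,0) S=145.6922 payoff=0.0000 vs cont=2.2928 → 2.2928 [wait]  node(1,1) S=159.8563 payoff=0.0000 vs cont=0.4522 → 0.4522 [wait]  ⇒ S*(1)=-
t_0: node(0,0) S=152.6100 payoff=0.0000 vs cont=1.2704 → 1.2704 [wait]  ⇒ S*(0)=-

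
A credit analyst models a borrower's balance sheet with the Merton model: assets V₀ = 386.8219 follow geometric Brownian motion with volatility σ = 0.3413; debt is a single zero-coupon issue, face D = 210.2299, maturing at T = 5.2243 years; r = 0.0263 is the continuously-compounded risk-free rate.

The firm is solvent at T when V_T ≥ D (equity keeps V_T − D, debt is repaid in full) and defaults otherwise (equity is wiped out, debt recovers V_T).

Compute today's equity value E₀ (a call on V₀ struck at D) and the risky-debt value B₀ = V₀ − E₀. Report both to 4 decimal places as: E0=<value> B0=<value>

E0=221.4529 B0=165.3690

With assets at 386.8219 and a single debt payment of 210.2299 at 5.2243 years:
d₁ = [ln(V₀/D) + (r + σ²/2)T] / (σ√T)
   = [ln(386.8219/210.2299) + (0.0263 + 0.5·0.3413²)·5.2243] / (0.3413·√5.2243)
   = [0.609763 + 0.441677] / 0.780100 = 1.347827
d₂ = d₁ − σ√T = 1.347827 − 0.780100 = 0.567727
N(d₁) = 0.911143,  N(d₂) = 0.714890,  e^(−rT) = 0.871622
E₀ = V₀·N(d₁) − D·e^(−rT)·N(d₂)
   = 386.8219·0.911143 − 210.2299·0.871622·0.714890 = 221.452892
B₀ = V₀ − E₀ = 386.8219 − 221.452892 = 165.369008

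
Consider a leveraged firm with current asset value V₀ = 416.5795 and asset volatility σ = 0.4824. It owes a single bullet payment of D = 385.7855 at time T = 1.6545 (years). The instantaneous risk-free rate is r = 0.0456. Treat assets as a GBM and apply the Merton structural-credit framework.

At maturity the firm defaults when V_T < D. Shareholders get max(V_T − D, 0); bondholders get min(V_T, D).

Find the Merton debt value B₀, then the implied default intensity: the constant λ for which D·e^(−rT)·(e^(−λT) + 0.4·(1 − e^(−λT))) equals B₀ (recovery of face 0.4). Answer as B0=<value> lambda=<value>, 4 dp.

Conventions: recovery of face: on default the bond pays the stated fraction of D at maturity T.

B0=290.1118 lambda=0.2288

Apply the equity-as-call identities (strike 385.7855, horizon 1.6545 years):
d₁ = [ln(V₀/D) + (r + σ²/2)T] / (σ√T)
   = [ln(416.5795/385.7855) + (0.0456 + 0.5·0.4824²)·1.6545] / (0.4824·√1.6545)
   = [0.076796 + 0.267954] / 0.620498 = 0.555602
d₂ = d₁ − σ√T = 0.555602 − 0.620498 = -0.064896
N(d₁) = 0.710759,  N(d₂) = 0.474128,  e^(−rT) = 0.927331
E₀ = V₀·N(d₁) − D·e^(−rT)·N(d₂)
   = 416.5795·0.710759 − 385.7855·0.927331·0.474128 = 126.467731
B₀ = V₀ − E₀ = 416.5795 − 126.467731 = 290.111769
e^(−λT) = (B₀·e^(rT)/D − 0.4)/(1 − 0.4) = (290.1118·1.078364/385.7855 − 0.4)/0.6 = 0.68488819
λ = −ln(0.68488819)/1.6545 = 0.228770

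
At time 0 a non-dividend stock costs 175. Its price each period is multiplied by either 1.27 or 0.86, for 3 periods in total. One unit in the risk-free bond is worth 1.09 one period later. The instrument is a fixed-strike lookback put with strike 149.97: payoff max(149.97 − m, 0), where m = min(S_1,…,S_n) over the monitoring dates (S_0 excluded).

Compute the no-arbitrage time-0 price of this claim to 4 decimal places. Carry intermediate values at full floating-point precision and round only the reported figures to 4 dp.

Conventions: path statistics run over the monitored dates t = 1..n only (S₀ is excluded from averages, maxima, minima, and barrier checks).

price = 4.2410

Set p* = 0.5610 (from d < R < u); the path-dependent value is the discounted p*-expectation over all price paths.
Enumerate all 2^3 = 8 price paths (U = up ×1.27, D = down ×0.86); each path with k up-moves has probability p*^k·(1−p*)^(3−k).
DDD: m=111.3098, payoff=38.6602, prob=0.084619
UDD: m=164.3761, payoff=0.0000, prob=0.108124
DUD: m=150.5000, payoff=0.0000, prob=0.108124
UUD: m=222.2500, payoff=0.0000, prob=0.138158
DDU: m=129.4300, payoff=20.5400, prob=0.108124
UDU: m=191.1350, payoff=0.0000, prob=0.138158
DUU: m=150.5000, payoff=0.0000, prob=0.138158
UUU: m=222.2500, payoff=0.0000, prob=0.176535
Price = Σ prob·payoff / R^3 = 5.492236 / 1.295029 = 4.2410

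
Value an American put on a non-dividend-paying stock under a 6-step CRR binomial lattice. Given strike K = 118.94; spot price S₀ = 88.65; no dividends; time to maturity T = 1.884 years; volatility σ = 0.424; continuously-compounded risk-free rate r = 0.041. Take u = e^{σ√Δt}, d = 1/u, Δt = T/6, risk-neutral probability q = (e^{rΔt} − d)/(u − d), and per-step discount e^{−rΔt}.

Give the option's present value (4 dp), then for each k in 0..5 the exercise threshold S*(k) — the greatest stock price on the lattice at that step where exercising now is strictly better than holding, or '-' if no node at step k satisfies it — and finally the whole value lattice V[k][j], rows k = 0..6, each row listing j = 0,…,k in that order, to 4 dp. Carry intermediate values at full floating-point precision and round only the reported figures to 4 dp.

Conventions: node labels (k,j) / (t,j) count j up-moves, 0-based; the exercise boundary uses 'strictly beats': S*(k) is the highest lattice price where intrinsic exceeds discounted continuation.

price = 37.6896
boundary = - - 55.1200 69.9027 55.1200 69.9027
tree:
37.6896
49.9576 24.7818
63.8200 35.5762 13.1922
75.4765 49.0373 21.2529 4.3906
84.6679 63.8200 33.1089 8.3582 0.0000
91.9156 75.4765 49.0373 15.9114 0.0000 0.0000
97.6306 84.6679 63.8200 30.2900 0.0000 0.0000 0.0000

Δt=0.31400  u=1.26819  d=0.78852  q=0.46789  discount=0.98721
step 6 (expiry): payoffs max(K−S,0) = 97.6306 84.6679 63.8200 30.2900 0.0000 0.0000 0.0000
step 5: (k=5,j=0): S=27.0244, K−S=91.9156, hold=90.3942 ⇒ V=91.9156 exercise | (k=5,j=1): S=43.4635, K−S=75.4765, hold=73.9551 ⇒ V=75.4765 exercise | (k=5,j=2): S=69.9027, K−S=49.0373, hold=47.5159 ⇒ V=49.0373 exercise | (k=5,j=3): S=112.4251, K−S=6.5149, hold=15.9114 ⇒ V=15.9114 continue | (k=5,j=4): S=180.8142, K−S=0.0000, hold=0.0000 ⇒ V=0.0000 continue | (k=5,j=5): S=290.8050, K−S=0.0000, hold=0.0000 ⇒ V=0.0000 continue  boundary S*=69.9027
step 4: (k=4,j=0): S=34.2721, K−S=84.6679, hold=83.1465 ⇒ V=84.6679 exercise | (k=4,j=1): S=55.1200, K−S=63.8200, hold=62.2985 ⇒ V=63.8200 exercise | (k=4,j=2): S=88.6500, K−S=30.2900, hold=33.1089 ⇒ V=33.1089 continue | (k=4,j=3): S=142.5765, K−S=0.0000, hold=8.3582 ⇒ V=8.3582 continue | (k=4,j=4): S=229.3070, K−S=0.0000, hold=0.0000 ⇒ V=0.0000 continue  boundary S*=55.1200
step 3: (k=3,j=0): S=43.4635, K−S=75.4765, hold=73.9551 ⇒ V=75.4765 exercise | (k=3,j=1): S=69.9027, K−S=49.0373, hold=48.8179 ⇒ V=49.0373 exercise | (k=3,j=2): S=112.4251, K−S=6.5149, hold=21.2529 ⇒ V=21.2529 continue | (k=3,j=3): S=180.8142, K−S=0.0000, hold=4.3906 ⇒ V=4.3906 continue  boundary S*=69.9027
step 2: (k=2,j=0): S=55.1200, K−S=63.8200, hold=62.2985 ⇒ V=63.8200 exercise | (k=2,j=1): S=88.6500, K−S=30.2900, hold=35.5762 ⇒ V=35.5762 continue | (k=2,j=2): S=142.5765, K−S=0.0000, hold=13.1922 ⇒ V=13.1922 continue  boundary S*=55.1200
step 1: (k=1,j=0): S=69.9027, K−S=49.0373, hold=49.9576 ⇒ V=49.9576 continue | (k=1,j=1): S=112.4251, K−S=6.5149, hold=24.7818 ⇒ V=24.7818 continue  boundary S*=-
step 0: (k=0,j=0): S=88.6500, K−S=30.2900, hold=37.6896 ⇒ V=37.6896 continue  boundary S*=-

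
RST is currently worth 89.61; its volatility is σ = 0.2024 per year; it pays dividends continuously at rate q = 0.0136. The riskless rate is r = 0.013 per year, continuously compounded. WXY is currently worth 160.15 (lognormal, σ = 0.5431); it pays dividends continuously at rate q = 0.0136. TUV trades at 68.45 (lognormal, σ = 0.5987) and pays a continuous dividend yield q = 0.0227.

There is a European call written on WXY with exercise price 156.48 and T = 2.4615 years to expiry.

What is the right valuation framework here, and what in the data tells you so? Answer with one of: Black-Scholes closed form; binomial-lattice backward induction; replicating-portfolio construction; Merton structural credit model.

framework: Black-Scholes closed form

Key observation: the strike-156.48 call on WXY is European-exercise on a continuously-modelled lognormal underlying, so its value is a single closed-form evaluation.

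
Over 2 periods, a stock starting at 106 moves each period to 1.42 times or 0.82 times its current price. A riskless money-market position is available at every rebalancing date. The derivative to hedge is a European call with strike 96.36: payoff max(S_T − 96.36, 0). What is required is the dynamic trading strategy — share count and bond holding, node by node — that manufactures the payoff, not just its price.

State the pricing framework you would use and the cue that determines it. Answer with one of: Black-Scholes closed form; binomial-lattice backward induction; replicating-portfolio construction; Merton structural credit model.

framework: replicating-portfolio construction

Key observation: the mandate to exhibit the hedge at every date and state singles out the replicating-portfolio construction on the 2-period tree with factors 1.42 and 0.82 from 106.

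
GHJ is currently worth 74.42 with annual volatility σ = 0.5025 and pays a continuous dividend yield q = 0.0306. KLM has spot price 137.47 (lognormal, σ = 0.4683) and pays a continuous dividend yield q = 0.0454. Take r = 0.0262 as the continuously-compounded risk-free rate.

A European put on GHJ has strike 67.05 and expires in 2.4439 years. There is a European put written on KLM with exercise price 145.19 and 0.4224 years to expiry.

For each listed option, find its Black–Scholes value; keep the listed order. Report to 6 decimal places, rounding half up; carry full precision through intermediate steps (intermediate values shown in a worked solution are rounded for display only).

[GHJ put K=67.05]
σ√T = 0.5025·√2.4439 = 0.785557
d₁ = (ln(S/K) + (r−q+σ²/2)T) / (σ√T) = (ln(74.42/67.05) + (0.0262−0.0306+0.5025²/2)·2.4439) / 0.785557 = (0.104286 + 0.297797) / 0.785557 = 0.511844
d₂ = d₁ − σ√T = 0.511844 − 0.785557 = -0.273713
e^{−rT} = 0.937977
e^{−qT} = 0.927945
N(−d₁) = 0.304380,  N(−d₂) = 0.607847
price = K·e^{−rT}·N(−d₂) − S·e^{−qT}·N(−d₁) = 38.228332 − 21.019760 = 17.208571
[KLM put K=145.19]
σ√T = 0.4683·√0.4224 = 0.304359
d₁ = (ln(S/K) + (r−q+σ²/2)T) / (σ√T) = (ln(137.47/145.19) + (0.0262−0.0454+0.4683²/2)·0.4224) / 0.304359 = (-0.054638 + 0.038207) / 0.304359 = -0.053984
d₂ = d₁ − σ√T = -0.053984 − 0.304359 = -0.358343
e^{−rT} = 0.988994
e^{−qT} = 0.981006
N(−d₁) = 0.521526,  N(−d₂) = 0.639957
price = K·e^{−rT}·N(−d₂) − S·e^{−qT}·N(−d₁) = 91.892676 − 70.332389 = 21.560287

price(GHJ put K=67.05) = 17.208571
price(KLM put K=145.19) = 21.560287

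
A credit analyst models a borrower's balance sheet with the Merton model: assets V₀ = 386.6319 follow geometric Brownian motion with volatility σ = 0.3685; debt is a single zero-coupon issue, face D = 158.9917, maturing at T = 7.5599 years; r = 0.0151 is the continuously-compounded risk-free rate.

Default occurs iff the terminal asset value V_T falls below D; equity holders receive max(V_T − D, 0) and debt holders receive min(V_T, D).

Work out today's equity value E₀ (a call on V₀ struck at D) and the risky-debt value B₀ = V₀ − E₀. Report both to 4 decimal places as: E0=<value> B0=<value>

E0=263.3870 B0=123.2449

With assets at 386.6319 and a single debt payment of 158.9917 at 7.5599 years:
d₁ = [ln(V₀/D) + (r + σ²/2)T] / (σ√T)
   = [ln(386.6319/158.9917) + (0.0151 + 0.5·0.3685²)·7.5599] / (0.3685·√7.5599)
   = [0.888621 + 0.627442] / 1.013201 = 1.496311
d₂ = d₁ − σ√T = 1.496311 − 1.013201 = 0.483110
N(d₁) = 0.932714,  N(d₂) = 0.685491,  e^(−rT) = 0.892120
E₀ = V₀·N(d₁) − D·e^(−rT)·N(d₂)
   = 386.6319·0.932714 − 158.9917·0.892120·0.685491 = 263.386993
B₀ = V₀ − E₀ = 386.6319 − 263.386993 = 123.244907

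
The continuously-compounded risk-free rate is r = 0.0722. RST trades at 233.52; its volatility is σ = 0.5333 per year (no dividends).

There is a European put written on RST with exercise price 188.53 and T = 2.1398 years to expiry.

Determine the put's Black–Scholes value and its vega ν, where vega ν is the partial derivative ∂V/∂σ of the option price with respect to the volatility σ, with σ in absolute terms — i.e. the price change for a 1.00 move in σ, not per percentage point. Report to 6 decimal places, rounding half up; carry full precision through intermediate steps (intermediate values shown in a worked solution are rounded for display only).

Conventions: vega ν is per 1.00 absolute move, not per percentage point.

σ√T = 0.5333·√2.1398 = 0.780114
d₁ = (ln(S/K) + (r+σ²/2)T) / (σ√T) = (ln(233.52/188.53) + (0.0722+0.5333²/2)·2.1398) / 0.780114 = (0.214011 + 0.458783) / 0.780114 = 0.862429
d₂ = d₁ − σ√T = 0.862429 − 0.780114 = 0.082315
e^{−rT} = 0.856849
N(−d₁) = 0.194226,  N(−d₂) = 0.467198
Put price V = K·e^{−rT}·N(−d₂) − S·N(−d₁) = 75.472000 − 45.355586 = 30.116414
φ(d₁) = (1/√(2π))·e^{−d₁²/2} = 0.275042
ν = S·φ(d₁)·√T = 93.952878

price = 30.116414
ν = 93.952878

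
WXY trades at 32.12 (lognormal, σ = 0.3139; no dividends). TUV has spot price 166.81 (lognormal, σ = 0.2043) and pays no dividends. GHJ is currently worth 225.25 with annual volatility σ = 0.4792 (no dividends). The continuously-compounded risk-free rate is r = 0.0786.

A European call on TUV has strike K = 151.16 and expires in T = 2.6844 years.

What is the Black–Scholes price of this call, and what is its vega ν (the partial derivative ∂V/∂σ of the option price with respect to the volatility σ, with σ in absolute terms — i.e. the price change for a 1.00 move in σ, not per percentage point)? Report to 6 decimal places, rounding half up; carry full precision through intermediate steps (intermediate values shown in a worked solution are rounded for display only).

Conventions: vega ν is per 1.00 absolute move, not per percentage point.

price = 48.954613
ν = 60.062432

σ√T = 0.2043·√2.6844 = 0.334728
d₁ = (ln(S/K) + (r+σ²/2)T) / (σ√T) = (ln(166.81/151.16) + (0.0786+0.2043²/2)·2.6844) / 0.334728 = (0.098517 + 0.267015) / 0.334728 = 1.092027
d₂ = d₁ − σ√T = 1.092027 − 0.334728 = 0.757299
e^{−rT} = 0.809779
N(d₁) = 0.862589,  N(d₂) = 0.775564
Call price V = S·N(d₁) − K·e^{−rT}·N(d₂) = 143.888518 − 94.933904 = 48.954613
φ(d₁) = (1/√(2π))·e^{−d₁²/2} = 0.219764
ν = S·φ(d₁)·√T = 60.062432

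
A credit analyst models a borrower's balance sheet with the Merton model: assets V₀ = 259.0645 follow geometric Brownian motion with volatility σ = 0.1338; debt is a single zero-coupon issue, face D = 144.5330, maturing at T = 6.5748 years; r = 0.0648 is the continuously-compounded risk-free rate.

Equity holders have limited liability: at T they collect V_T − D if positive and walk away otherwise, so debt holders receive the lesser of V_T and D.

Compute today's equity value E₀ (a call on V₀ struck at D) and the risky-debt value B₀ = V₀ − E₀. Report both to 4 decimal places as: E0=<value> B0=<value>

E0=164.6968 B0=94.3677

With assets at 259.0645 and a single debt payment of 144.5330 at 6.5748 years:
d₁ = [ln(V₀/D) + (r + σ²/2)T] / (σ√T)
   = [ln(259.0645/144.5330) + (0.0648 + 0.5·0.1338²)·6.5748] / (0.1338·√6.5748)
   = [0.583569 + 0.484900] / 0.343082 = 3.114329
d₂ = d₁ − σ√T = 3.114329 − 0.343082 = 2.771247
N(d₁) = 0.999078,  N(d₂) = 0.997208,  e^(−rT) = 0.653086
E₀ = V₀·N(d₁) − D·e^(−rT)·N(d₂)
   = 259.0645·0.999078 − 144.5330·0.653086·0.997208 = 164.696818
B₀ = V₀ − E₀ = 259.0645 − 164.696818 = 94.367682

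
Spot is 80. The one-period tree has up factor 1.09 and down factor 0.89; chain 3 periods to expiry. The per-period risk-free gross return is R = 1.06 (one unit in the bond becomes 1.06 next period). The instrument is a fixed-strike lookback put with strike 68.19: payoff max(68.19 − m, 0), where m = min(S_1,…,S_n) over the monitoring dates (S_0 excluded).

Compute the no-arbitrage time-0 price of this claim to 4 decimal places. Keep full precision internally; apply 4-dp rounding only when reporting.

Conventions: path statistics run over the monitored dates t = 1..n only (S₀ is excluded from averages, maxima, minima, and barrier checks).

Under the martingale measure an up-move has probability p* = 0.8500; value the claim as the probability-weighted average of per-path payoffs, discounted 3 periods at R = 1.06.
Enumerate all 2^3 = 8 price paths (U = up ×1.09, D = down ×0.89); each path with k up-moves has probability p*^k·(1−p*)^(3−k).
DDD: m=56.3975, payoff=11.7925, prob=0.003375
UDD: m=69.0711, payoff=0.0000, prob=0.019125
DUD: m=69.0711, payoff=0.0000, prob=0.019125
UUD: m=84.5927, payoff=0.0000, prob=0.108375
DDU: m=63.3680, payoff=4.8220, prob=0.019125
UDU: m=77.6080, payoff=0.0000, prob=0.108375
DUU: m=71.2000, payoff=0.0000, prob=0.108375
UUU: m=87.2000, payoff=0.0000, prob=0.614125
Price = Σ prob·payoff / R^3 = 0.132020 / 1.191016 = 0.1108

price = 0.1108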